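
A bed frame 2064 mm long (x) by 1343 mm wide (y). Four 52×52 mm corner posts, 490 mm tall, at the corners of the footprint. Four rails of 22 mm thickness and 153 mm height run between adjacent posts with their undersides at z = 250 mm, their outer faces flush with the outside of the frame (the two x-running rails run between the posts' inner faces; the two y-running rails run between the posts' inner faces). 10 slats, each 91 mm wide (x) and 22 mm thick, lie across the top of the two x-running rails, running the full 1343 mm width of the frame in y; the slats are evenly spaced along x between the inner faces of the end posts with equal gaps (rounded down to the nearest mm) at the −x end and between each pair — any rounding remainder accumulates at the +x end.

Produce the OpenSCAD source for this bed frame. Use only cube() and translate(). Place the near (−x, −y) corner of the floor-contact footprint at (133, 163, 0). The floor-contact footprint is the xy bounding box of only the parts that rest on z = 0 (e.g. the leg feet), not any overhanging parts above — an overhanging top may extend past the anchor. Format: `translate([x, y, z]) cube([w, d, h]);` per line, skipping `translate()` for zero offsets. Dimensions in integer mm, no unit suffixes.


translate([133, 163, 0]) cube([52, 52, 490]);
translate([133, 1454, 0]) cube([52, 52, 490]);
translate([2145, 163, 0]) cube([52, 52, 490]);
translate([2145, 1454, 0]) cube([52, 52, 490]);
translate([185, 163, 250]) cube([1960, 22, 153]);
translate([185, 1484, 250]) cube([1960, 22, 153]);
translate([133, 215, 250]) cube([22, 1239, 153]);
translate([2175, 215, 250]) cube([22, 1239, 153]);
translate([280, 163, 403]) cube([91, 1343, 22]);
translate([466, 163, 403]) cube([91, 1343, 22]);
translate([652, 163, 403]) cube([91, 1343, 22]);
translate([838, 163, 403]) cube([91, 1343, 22]);
translate([1024, 163, 403]) cube([91, 1343, 22]);
translate([1210, 163, 403]) cube([91, 1343, 22]);
translate([1396, 163, 403]) cube([91, 1343, 22]);
translate([1582, 163, 403]) cube([91, 1343, 22]);
translate([1768, 163, 403]) cube([91, 1343, 22]);
translate([1954, 163, 403]) cube([91, 1343, 22]);


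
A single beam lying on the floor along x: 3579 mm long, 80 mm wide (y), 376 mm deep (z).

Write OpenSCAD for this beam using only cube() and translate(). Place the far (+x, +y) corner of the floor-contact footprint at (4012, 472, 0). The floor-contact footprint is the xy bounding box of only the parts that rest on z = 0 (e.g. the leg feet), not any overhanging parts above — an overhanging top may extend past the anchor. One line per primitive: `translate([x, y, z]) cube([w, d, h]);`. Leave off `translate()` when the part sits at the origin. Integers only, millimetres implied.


translate([433, 392, 0]) cube([3579, 80, 376]);


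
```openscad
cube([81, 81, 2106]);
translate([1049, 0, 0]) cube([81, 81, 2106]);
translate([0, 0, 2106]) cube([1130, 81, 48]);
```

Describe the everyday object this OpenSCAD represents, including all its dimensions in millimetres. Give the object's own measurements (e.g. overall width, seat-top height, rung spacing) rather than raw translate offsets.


A door frame. The clear opening is 968 mm wide and 2106 mm high. Two 81 mm wide jambs, 81 mm deep, stand either side of the opening from the floor to the top of the opening. A 48 mm thick head sits across the top of both jambs, spanning the full outside width of the frame.


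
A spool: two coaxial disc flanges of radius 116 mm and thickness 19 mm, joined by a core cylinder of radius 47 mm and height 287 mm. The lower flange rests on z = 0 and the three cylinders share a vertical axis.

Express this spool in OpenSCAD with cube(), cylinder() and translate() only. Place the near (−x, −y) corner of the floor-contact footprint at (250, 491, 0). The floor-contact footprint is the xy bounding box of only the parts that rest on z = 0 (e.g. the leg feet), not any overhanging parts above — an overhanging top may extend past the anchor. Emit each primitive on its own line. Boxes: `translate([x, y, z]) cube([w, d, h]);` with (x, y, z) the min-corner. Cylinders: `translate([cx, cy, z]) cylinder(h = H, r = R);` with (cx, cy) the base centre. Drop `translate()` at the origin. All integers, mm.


translate([366, 607, 0]) cylinder(h = 19, r = 116);
translate([366, 607, 19]) cylinder(h = 287, r = 47);
translate([366, 607, 306]) cylinder(h = 19, r = 116);


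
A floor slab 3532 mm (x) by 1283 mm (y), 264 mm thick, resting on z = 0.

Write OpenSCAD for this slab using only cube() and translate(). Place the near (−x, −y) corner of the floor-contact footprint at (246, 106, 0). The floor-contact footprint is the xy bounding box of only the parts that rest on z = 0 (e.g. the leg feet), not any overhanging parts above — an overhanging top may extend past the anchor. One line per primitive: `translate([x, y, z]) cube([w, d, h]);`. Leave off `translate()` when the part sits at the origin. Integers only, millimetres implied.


translate([246, 106, 0]) cube([3532, 1283, 264]);


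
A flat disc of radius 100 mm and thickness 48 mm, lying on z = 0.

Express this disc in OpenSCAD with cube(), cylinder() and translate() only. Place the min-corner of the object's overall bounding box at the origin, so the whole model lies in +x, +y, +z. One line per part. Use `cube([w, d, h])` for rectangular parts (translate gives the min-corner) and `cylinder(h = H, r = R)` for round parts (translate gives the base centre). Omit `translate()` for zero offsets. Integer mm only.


translate([100, 100, 0]) cylinder(h = 48, r = 100);


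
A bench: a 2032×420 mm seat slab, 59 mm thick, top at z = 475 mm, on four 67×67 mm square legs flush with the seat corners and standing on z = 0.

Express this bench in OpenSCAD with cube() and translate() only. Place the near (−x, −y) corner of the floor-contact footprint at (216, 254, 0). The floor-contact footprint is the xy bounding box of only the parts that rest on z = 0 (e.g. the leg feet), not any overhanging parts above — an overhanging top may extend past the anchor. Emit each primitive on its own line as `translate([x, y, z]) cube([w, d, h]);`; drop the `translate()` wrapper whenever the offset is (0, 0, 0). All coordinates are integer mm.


translate([216, 254, 416]) cube([2032, 420, 59]);
translate([216, 254, 0]) cube([67, 67, 416]);
translate([216, 607, 0]) cube([67, 67, 416]);
translate([2181, 254, 0]) cube([67, 67, 416]);
translate([2181, 607, 0]) cube([67, 67, 416]);


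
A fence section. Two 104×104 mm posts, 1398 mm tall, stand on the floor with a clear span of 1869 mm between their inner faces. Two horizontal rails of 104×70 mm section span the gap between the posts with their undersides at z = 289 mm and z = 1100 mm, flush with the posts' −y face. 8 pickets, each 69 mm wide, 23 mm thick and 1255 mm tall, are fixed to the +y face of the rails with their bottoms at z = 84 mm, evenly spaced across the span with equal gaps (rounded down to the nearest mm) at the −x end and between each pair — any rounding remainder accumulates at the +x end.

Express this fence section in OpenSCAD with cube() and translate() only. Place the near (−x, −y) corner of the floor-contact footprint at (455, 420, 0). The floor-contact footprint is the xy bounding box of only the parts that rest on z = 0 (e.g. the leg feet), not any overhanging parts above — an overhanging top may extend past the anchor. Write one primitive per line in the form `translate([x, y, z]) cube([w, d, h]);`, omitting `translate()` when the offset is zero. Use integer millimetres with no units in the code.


translate([455, 420, 0]) cube([104, 104, 1398]);
translate([2428, 420, 0]) cube([104, 104, 1398]);
translate([559, 420, 289]) cube([1869, 104, 70]);
translate([559, 420, 1100]) cube([1869, 104, 70]);
translate([705, 524, 84]) cube([69, 23, 1255]);
translate([920, 524, 84]) cube([69, 23, 1255]);
translate([1135, 524, 84]) cube([69, 23, 1255]);
translate([1350, 524, 84]) cube([69, 23, 1255]);
translate([1565, 524, 84]) cube([69, 23, 1255]);
translate([1780, 524, 84]) cube([69, 23, 1255]);
translate([1995, 524, 84]) cube([69, 23, 1255]);
translate([2210, 524, 84]) cube([69, 23, 1255]);


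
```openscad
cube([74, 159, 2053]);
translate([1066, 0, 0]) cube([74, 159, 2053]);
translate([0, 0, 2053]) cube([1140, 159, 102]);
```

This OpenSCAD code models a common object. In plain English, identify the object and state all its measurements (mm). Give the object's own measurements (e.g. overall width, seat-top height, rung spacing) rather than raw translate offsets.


A door frame. The clear opening is 992 mm wide and 2053 mm high. Two 74 mm wide jambs, 159 mm deep, stand either side of the opening from the floor to the top of the opening. A 102 mm thick head sits across the top of both jambs, spanning the full outside width of the frame.


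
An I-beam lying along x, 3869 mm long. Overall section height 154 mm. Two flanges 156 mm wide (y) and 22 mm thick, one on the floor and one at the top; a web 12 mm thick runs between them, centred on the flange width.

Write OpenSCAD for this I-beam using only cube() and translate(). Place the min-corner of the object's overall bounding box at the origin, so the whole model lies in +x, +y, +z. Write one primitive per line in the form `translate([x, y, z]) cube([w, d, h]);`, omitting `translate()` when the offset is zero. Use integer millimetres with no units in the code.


cube([3869, 156, 22]);
translate([0, 72, 22]) cube([3869, 12, 110]);
translate([0, 0, 132]) cube([3869, 156, 22]);


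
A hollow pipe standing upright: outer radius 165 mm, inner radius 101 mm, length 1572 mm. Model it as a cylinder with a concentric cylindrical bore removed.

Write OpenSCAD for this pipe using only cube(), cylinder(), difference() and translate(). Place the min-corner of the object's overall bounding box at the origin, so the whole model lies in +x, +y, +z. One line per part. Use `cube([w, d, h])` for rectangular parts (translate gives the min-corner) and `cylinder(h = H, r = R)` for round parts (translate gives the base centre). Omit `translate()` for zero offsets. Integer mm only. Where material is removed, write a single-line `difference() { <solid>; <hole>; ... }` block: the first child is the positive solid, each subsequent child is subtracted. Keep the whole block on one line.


difference() { translate([165, 165, 0]) cylinder(h = 1572, r = 165); translate([165, 165, 0]) cylinder(h = 1572, r = 101); }


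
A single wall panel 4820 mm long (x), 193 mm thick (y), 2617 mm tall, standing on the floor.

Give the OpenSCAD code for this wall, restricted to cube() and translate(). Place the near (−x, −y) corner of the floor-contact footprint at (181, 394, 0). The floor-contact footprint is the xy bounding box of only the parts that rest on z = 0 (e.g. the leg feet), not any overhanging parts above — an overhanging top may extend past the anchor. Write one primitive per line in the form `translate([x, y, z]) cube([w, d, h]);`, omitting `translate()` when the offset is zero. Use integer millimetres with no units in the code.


translate([181, 394, 0]) cube([4820, 193, 2617]);


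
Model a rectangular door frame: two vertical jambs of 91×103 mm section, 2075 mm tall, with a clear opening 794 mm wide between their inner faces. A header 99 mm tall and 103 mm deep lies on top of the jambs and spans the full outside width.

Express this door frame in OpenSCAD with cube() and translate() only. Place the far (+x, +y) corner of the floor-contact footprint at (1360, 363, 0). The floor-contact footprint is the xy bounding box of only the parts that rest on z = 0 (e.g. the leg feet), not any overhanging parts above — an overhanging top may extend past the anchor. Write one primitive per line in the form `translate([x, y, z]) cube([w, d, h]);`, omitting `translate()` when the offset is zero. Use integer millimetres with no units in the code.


translate([384, 260, 0]) cube([91, 103, 2075]);
translate([1269, 260, 0]) cube([91, 103, 2075]);
translate([384, 260, 2075]) cube([976, 103, 99]);


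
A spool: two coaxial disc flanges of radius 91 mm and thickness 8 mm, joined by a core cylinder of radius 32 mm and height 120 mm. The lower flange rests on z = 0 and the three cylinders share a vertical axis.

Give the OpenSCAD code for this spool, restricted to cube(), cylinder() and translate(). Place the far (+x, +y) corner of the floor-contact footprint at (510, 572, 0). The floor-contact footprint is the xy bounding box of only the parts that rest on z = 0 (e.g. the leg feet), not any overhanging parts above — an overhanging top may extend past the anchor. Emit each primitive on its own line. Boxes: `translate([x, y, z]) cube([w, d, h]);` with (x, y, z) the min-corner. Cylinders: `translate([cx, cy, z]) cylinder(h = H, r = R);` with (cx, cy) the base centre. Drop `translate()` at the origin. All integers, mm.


translate([419, 481, 0]) cylinder(h = 8, r = 91);
translate([419, 481, 8]) cylinder(h = 120, r = 32);
translate([419, 481, 128]) cylinder(h = 8, r = 91);


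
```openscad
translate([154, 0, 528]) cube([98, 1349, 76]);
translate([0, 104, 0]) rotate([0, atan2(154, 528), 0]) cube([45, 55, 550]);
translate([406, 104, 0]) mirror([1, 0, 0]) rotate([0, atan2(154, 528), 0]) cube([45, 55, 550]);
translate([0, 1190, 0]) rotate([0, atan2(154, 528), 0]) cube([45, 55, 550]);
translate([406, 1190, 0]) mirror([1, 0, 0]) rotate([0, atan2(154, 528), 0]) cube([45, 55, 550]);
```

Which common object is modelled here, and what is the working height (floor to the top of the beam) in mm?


A sawhorse. The overall height is 604 mm.

A beam across two mirrored pairs of raked legs — a sawhorse. The beam's underside is at z = 528 (matching the legs' vertical rise in atan2(154, 528)) and the beam is 76 mm tall, so its top is at 528 + 76 = 604 mm. The raked legs top out at the beam's underside, so that is the highest point.


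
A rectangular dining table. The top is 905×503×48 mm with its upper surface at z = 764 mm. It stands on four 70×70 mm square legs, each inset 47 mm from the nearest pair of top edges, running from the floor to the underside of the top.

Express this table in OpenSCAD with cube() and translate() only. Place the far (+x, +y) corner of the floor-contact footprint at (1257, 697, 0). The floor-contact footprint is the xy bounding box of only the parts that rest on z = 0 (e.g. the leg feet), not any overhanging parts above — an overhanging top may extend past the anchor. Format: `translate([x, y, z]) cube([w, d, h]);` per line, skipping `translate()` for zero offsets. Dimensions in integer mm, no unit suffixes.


translate([399, 241, 716]) cube([905, 503, 48]);
translate([446, 288, 0]) cube([70, 70, 716]);
translate([1187, 288, 0]) cube([70, 70, 716]);
translate([446, 627, 0]) cube([70, 70, 716]);
translate([1187, 627, 0]) cube([70, 70, 716]);


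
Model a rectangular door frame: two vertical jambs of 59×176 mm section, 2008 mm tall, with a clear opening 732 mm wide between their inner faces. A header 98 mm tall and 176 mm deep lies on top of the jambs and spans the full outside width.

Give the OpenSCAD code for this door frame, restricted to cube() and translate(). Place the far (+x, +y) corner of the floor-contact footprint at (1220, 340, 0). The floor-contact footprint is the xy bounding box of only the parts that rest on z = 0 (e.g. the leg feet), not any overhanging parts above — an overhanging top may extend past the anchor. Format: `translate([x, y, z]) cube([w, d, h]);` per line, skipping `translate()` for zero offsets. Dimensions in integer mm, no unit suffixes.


translate([370, 164, 0]) cube([59, 176, 2008]);
translate([1161, 164, 0]) cube([59, 176, 2008]);
translate([370, 164, 2008]) cube([850, 176, 98]);


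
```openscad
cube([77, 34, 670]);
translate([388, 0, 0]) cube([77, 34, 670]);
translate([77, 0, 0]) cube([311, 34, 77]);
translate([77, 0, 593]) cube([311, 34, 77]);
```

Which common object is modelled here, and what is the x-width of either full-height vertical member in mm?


A picture frame. The border width is 77 mm.

Four thin pieces enclosing a rectangular opening — a picture frame. The two full-height stiles are 670 mm tall; the top rail sits at z = 593 and is 77 mm tall, so the border above the opening is 670 − 593 = 77 mm, matching the stile x-width.


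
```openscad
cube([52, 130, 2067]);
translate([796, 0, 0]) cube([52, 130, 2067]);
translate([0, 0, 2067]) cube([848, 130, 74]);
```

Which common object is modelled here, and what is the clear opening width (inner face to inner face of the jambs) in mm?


A door frame. The clear opening width is 744 mm.

Two 2067 mm tall posts with a header on top — a door frame. The left jamb is 52 mm wide at x = 0; the right jamb starts at x = 796. The clear opening is 796 − 52 = 744 mm.


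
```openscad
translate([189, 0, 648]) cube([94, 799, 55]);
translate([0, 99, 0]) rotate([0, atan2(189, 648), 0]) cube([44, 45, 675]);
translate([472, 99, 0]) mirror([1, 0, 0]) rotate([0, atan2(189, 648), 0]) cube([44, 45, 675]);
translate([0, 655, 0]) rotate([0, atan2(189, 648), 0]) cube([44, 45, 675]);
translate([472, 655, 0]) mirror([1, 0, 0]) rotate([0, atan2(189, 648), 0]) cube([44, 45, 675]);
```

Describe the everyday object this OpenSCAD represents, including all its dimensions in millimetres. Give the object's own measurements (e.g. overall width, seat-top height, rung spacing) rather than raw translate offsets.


A sawhorse. A 94×799×55 mm beam (x, y, z) sits on two A-frame leg pairs. Each pair is two raked legs of 44×45 mm section (45 mm along y) splaying symmetrically in x. Each leg rises 648 mm vertically over 189 mm of horizontal reach and is 675 mm long along its own axis. Every leg's outer bottom edge rests on the floor and its outer top edge meets a bottom edge of the beam — the left legs (tilting toward +x) meet the beam's −x bottom edge, the right legs (their mirror images, tilting toward −x) meet its +x bottom edge — so the leg tops tuck under the beam, the beam's underside is 648 mm above the floor, and the feet are 472 mm apart outside-to-outside with the beam centred between them. The two leg pairs are set in 99 mm from either end of the beam.


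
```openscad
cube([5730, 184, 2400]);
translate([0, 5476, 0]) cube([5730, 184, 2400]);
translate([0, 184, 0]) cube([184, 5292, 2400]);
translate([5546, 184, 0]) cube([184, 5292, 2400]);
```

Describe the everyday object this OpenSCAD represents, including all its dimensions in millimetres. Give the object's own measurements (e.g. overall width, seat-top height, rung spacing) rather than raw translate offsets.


The wall frame of a small rectangular building: four walls, each 2400 mm tall and 184 mm thick, enclosing a footprint 5730 mm (x) by 5660 mm (y) outside-to-outside, with no floor or roof. The front and back walls (the −y and +y sides) span the full width; the two side walls fit between them.


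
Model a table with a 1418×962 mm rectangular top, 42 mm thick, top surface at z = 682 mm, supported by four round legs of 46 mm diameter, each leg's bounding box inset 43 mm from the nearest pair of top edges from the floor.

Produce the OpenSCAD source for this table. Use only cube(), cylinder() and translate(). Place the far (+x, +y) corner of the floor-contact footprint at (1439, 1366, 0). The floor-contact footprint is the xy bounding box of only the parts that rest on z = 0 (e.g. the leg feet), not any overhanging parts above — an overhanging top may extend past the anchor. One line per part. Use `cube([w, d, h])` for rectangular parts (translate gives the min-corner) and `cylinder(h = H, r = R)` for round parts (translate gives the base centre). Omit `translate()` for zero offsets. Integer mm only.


// leg_h = 682 - 42 = 640
translate([64, 447, 640]) cube([1418, 962, 42]);
translate([130, 513, 0]) cylinder(h = 640, r = 23);
translate([1416, 513, 0]) cylinder(h = 640, r = 23);
translate([130, 1343, 0]) cylinder(h = 640, r = 23);
translate([1416, 1343, 0]) cylinder(h = 640, r = 23);


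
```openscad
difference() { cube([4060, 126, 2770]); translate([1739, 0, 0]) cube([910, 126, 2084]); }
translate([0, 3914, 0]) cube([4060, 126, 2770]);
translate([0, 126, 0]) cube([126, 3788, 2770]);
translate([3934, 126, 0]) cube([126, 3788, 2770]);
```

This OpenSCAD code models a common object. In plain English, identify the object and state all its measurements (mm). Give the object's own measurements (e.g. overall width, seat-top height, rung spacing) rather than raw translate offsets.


A single room: four walls, each 2770 mm tall and 126 mm thick, enclosing an outside footprint 4060×4040 mm (x × y), no floor or roof. The front and back walls (−y and +y sides) run the full x-width; the side walls fit between their inner faces. A door opening 910 mm wide and 2084 mm tall is cut through the front wall from the floor up, its −x edge 1739 mm from the wall's −x end.


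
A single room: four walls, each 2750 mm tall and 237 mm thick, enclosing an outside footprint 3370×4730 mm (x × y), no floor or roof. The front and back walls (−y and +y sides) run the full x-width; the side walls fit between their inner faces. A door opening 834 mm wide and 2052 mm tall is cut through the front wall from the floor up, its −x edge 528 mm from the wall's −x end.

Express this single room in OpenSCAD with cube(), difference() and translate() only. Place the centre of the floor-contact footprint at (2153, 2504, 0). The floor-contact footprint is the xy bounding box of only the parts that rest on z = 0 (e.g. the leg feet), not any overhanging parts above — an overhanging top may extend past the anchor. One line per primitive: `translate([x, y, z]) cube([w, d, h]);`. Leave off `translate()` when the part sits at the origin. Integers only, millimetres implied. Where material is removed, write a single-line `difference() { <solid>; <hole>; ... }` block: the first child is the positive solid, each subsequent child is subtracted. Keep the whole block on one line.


difference() { translate([468, 139, 0]) cube([3370, 237, 2750]); translate([996, 139, 0]) cube([834, 237, 2052]); }
translate([468, 4632, 0]) cube([3370, 237, 2750]);
translate([468, 376, 0]) cube([237, 4256, 2750]);
translate([3601, 376, 0]) cube([237, 4256, 2750]);


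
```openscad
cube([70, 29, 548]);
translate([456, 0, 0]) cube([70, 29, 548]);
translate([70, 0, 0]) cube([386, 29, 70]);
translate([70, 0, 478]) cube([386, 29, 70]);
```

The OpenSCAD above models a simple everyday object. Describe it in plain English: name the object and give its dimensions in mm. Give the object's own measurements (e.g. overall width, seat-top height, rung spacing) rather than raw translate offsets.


A rectangular picture frame lying in the x–z plane (depth along y). The opening is 386 mm wide (x) by 408 mm tall (z), surrounded by a border 70 mm wide on all four sides. The frame is 29 mm deep and is made of two full-height vertical stiles with two horizontal rails fitted between them.


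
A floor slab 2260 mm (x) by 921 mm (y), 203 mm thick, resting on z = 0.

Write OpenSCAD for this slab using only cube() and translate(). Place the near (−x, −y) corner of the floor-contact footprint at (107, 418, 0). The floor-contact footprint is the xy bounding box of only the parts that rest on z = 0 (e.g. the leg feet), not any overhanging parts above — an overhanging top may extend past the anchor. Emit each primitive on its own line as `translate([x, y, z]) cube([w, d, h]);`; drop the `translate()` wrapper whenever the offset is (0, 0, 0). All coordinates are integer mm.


translate([107, 418, 0]) cube([2260, 921, 203]);


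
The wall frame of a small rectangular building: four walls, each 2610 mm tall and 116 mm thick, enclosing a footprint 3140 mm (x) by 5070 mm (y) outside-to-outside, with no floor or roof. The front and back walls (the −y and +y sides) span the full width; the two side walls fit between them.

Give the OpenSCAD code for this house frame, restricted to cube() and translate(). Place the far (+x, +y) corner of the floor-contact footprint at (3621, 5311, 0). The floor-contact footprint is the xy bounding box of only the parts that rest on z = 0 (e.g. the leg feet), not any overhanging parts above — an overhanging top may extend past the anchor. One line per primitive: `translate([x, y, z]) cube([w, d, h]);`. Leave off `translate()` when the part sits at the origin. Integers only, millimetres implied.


translate([481, 241, 0]) cube([3140, 116, 2610]);
translate([481, 5195, 0]) cube([3140, 116, 2610]);
translate([481, 357, 0]) cube([116, 4838, 2610]);
translate([3505, 357, 0]) cube([116, 4838, 2610]);


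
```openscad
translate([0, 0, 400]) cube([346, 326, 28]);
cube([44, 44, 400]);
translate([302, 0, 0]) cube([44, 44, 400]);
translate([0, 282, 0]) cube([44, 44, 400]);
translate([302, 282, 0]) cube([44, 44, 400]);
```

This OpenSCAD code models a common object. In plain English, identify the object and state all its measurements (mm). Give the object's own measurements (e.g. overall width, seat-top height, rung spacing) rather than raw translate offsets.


A simple wooden stool: a rectangular seat 346 mm (x) by 326 mm (y), 28 mm thick, top face at z = 428 mm, on four square legs, each 44×44 mm in cross-section. The legs rest on z = 0, each flush with a corner of the seat.


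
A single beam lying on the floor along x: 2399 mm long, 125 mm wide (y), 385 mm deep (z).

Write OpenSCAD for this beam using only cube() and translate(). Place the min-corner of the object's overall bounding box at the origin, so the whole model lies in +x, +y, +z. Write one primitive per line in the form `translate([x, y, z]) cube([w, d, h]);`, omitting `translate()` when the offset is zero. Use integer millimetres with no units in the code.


cube([2399, 125, 385]);


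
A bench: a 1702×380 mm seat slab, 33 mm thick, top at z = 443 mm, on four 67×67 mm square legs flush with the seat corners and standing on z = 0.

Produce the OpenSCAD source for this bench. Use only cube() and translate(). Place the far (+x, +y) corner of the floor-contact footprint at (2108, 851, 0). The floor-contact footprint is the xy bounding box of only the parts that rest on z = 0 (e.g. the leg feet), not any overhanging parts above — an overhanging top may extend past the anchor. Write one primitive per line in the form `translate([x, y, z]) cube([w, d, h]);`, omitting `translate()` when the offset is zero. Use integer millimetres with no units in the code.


// leg_h = 443 − 33 = 410
translate([406, 471, 410]) cube([1702, 380, 33]);
translate([406, 471, 0]) cube([67, 67, 410]);
translate([406, 784, 0]) cube([67, 67, 410]);
translate([2041, 471, 0]) cube([67, 67, 410]);
translate([2041, 784, 0]) cube([67, 67, 410]);


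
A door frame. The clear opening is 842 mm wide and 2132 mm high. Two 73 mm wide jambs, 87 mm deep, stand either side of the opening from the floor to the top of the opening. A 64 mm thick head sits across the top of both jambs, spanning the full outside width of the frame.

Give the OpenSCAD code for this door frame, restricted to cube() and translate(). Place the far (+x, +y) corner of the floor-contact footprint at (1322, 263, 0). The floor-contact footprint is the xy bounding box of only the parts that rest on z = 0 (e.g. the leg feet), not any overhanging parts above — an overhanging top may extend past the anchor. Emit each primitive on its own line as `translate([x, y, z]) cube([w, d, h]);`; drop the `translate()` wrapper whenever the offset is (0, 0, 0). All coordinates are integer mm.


translate([334, 176, 0]) cube([73, 87, 2132]);
translate([1249, 176, 0]) cube([73, 87, 2132]);
translate([334, 176, 2132]) cube([988, 87, 64]);


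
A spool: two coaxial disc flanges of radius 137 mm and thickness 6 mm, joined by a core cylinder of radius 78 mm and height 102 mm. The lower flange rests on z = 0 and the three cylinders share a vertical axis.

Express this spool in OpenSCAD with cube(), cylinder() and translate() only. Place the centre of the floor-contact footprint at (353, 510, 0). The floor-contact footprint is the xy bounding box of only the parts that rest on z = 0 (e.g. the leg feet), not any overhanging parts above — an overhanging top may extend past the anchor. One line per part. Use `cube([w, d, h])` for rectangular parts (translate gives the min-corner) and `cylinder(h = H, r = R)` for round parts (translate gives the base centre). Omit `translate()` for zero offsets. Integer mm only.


translate([353, 510, 0]) cylinder(h = 6, r = 137);
translate([353, 510, 6]) cylinder(h = 102, r = 78);
translate([353, 510, 108]) cylinder(h = 6, r = 137);


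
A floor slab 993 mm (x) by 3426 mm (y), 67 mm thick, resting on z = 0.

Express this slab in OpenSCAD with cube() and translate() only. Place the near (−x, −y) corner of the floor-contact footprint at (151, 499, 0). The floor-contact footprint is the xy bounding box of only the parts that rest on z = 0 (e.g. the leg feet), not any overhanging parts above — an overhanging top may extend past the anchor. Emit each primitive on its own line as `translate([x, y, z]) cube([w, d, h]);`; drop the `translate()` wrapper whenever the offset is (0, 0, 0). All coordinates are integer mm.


translate([151, 499, 0]) cube([993, 3426, 67]);


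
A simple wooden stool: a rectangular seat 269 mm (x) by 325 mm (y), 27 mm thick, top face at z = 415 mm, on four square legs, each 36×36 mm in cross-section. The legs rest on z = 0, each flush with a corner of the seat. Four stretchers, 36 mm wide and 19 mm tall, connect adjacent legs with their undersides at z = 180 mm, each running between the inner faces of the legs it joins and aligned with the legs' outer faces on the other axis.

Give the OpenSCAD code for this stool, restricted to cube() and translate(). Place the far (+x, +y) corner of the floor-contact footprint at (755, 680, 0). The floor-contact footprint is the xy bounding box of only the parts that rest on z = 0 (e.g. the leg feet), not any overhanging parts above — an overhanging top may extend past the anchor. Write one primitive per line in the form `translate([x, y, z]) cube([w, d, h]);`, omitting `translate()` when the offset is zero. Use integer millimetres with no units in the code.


translate([486, 355, 388]) cube([269, 325, 27]);
translate([486, 355, 0]) cube([36, 36, 388]);
translate([719, 355, 0]) cube([36, 36, 388]);
translate([486, 644, 0]) cube([36, 36, 388]);
translate([719, 644, 0]) cube([36, 36, 388]);
translate([522, 355, 180]) cube([197, 36, 19]);
translate([522, 644, 180]) cube([197, 36, 19]);
translate([486, 391, 180]) cube([36, 253, 19]);
translate([719, 391, 180]) cube([36, 253, 19]);


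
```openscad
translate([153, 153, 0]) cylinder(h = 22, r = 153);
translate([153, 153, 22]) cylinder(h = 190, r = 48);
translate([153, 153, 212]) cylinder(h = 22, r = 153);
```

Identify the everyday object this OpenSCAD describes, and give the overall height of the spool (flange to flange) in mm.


A spool. The overall height is 234 mm.

Three coaxial cylinders, large–small–large — a spool. Two 22 mm flanges and a 190 mm core give 22 + 190 + 22 = 234 mm.


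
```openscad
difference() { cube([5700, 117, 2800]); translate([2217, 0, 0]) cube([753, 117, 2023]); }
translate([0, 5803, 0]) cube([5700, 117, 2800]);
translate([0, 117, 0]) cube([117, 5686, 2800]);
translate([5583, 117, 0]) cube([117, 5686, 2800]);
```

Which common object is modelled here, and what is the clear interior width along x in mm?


A single room. The interior width is 5466 mm.

Four walls enclosing a rectangle with a door in the front wall — a room. Outside width 5700 minus two 117 mm walls gives 5466 mm.


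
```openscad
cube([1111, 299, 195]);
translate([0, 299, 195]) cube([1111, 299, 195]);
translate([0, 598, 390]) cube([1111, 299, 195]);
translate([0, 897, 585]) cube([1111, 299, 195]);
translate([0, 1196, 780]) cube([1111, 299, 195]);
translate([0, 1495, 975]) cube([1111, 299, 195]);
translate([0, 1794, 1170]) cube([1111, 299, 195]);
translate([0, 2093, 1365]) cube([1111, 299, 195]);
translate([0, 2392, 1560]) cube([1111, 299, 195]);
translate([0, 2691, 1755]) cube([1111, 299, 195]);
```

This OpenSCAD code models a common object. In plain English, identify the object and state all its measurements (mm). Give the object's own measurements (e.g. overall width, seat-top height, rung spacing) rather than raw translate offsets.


A straight staircase of 10 solid steps. Each step is 1111 mm wide (x), 299 mm deep (y, the going) and 195 mm tall (the rise). The first step rests on the floor; each subsequent step sits one going further in +y and one rise higher in +z, directly behind and above the previous step with no overlap.


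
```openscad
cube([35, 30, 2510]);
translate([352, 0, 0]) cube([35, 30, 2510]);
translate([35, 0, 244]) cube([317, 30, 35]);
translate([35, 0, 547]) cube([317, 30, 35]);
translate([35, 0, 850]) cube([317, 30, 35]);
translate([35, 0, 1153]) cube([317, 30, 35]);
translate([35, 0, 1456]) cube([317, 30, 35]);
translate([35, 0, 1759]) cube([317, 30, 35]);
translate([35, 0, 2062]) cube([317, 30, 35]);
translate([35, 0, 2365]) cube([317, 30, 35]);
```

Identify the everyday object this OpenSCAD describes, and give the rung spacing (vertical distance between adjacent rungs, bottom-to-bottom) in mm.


A ladder. The rung spacing is 303 mm.

Two tall 35×30 posts with 8 short bars between them — a ladder. Adjacent rungs sit at z = 244 and z = 547, so the spacing is 547 − 244 = 303 mm.


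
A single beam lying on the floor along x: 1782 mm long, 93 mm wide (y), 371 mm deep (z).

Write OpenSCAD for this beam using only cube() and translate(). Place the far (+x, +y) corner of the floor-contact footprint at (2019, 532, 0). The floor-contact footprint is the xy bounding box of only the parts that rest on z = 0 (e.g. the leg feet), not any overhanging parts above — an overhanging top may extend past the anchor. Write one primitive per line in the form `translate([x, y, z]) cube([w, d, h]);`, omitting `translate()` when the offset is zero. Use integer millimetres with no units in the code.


translate([237, 439, 0]) cube([1782, 93, 371]);


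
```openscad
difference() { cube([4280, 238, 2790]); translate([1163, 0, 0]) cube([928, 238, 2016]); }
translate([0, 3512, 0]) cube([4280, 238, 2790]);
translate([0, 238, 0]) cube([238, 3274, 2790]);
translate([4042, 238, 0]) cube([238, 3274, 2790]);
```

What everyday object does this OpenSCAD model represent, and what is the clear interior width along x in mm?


A single room. The interior width is 3804 mm.

Four walls enclosing a rectangle with a door in the front wall — a room. Outside width 4280 minus two 238 mm walls gives 3804 mm.


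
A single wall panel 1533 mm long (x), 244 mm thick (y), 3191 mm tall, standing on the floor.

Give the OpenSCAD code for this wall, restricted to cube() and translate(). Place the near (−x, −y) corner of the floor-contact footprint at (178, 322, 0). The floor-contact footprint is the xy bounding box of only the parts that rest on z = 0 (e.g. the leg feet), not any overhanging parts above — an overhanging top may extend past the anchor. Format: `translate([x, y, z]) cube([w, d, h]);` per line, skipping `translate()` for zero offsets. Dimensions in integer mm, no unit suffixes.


translate([178, 322, 0]) cube([1533, 244, 3191]);


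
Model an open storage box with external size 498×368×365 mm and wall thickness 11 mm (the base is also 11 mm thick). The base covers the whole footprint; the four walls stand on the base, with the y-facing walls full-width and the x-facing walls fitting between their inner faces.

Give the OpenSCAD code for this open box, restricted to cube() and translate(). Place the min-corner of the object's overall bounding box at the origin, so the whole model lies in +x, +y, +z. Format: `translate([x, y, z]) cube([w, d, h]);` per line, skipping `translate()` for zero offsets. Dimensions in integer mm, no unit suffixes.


cube([498, 368, 11]);
translate([0, 0, 11]) cube([498, 11, 354]);
translate([0, 357, 11]) cube([498, 11, 354]);
translate([0, 11, 11]) cube([11, 346, 354]);
translate([487, 11, 11]) cube([11, 346, 354]);


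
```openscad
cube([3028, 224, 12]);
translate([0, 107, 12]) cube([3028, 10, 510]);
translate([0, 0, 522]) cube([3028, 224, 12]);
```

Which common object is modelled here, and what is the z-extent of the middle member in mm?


An I-beam. The web height is 510 mm.

Two wide flanges with a thin centred web — an I-beam. Overall 534 mm minus two 12 mm flanges gives a web of 534 − 2·12 = 510 mm.


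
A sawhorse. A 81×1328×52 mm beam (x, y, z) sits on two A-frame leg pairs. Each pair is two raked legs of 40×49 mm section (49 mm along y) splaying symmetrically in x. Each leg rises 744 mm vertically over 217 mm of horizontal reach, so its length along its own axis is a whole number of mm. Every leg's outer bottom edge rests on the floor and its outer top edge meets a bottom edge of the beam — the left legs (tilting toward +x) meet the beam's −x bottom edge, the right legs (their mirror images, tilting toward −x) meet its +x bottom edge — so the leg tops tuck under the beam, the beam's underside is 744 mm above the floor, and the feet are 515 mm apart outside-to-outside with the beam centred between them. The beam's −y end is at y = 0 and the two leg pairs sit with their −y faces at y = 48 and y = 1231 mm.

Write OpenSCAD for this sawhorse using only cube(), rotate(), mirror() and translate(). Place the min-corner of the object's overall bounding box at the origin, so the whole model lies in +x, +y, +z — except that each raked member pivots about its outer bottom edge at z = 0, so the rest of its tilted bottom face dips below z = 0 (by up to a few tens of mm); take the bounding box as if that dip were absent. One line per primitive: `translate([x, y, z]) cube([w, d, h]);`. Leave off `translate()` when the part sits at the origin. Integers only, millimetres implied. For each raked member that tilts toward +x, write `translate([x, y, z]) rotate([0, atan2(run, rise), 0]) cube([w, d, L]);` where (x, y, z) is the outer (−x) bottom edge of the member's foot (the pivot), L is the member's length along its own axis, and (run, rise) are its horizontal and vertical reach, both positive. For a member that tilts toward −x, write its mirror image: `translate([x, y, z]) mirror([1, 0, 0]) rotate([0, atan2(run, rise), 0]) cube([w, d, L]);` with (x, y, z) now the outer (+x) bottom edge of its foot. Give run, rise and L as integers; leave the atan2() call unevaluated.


translate([217, 0, 744]) cube([81, 1328, 52]);
translate([0, 48, 0]) rotate([0, atan2(217, 744), 0]) cube([40, 49, 775]);
translate([515, 48, 0]) mirror([1, 0, 0]) rotate([0, atan2(217, 744), 0]) cube([40, 49, 775]);
translate([0, 1231, 0]) rotate([0, atan2(217, 744), 0]) cube([40, 49, 775]);
translate([515, 1231, 0]) mirror([1, 0, 0]) rotate([0, atan2(217, 744), 0]) cube([40, 49, 775]);


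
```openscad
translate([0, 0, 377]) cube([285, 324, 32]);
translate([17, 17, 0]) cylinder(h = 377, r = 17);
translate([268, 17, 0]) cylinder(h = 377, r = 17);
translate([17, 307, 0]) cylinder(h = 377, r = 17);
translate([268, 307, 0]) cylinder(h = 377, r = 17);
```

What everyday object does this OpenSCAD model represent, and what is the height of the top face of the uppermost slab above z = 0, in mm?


A stool. The seat height is 409 mm.

A 285×324×32 slab at z = 377 on four corner cylinders — a stool. The seat top is 377 + 32 = 409 mm.


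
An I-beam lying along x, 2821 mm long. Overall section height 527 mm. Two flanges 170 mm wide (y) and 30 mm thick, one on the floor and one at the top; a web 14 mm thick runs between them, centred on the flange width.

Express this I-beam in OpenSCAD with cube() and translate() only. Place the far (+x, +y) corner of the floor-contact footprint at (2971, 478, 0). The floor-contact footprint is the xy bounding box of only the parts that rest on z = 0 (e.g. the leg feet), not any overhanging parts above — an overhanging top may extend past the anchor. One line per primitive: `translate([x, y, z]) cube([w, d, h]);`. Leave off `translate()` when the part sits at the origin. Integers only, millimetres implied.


translate([150, 308, 0]) cube([2821, 170, 30]);
translate([150, 386, 30]) cube([2821, 14, 467]);
translate([150, 308, 497]) cube([2821, 170, 30]);
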